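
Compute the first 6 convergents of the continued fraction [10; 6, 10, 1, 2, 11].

Using the convergent recurrence p_i = a_i*p_{i-1} + p_{i-2}, q_i = a_i*q_{i-1} + q_{i-2} with p_{-2}=0, p_{-1}=1, q_{-2}=1, q_{-1}=0:
  i=0: a_0=10, p_0 = 10*1 + 0 = 10, q_0 = 10*0 + 1 = 1.
  i=1: a_1=6, p_1 = 6*10 + 1 = 61, q_1 = 6*1 + 0 = 6.
  i=2: a_2=10, p_2 = 10*61 + 10 = 620, q_2 = 10*6 + 1 = 61.
  i=3: a_3=1, p_3 = 1*620 + 61 = 681, q_3 = 1*61 + 6 = 67.
  i=4: a_4=2, p_4 = 2*681 + 620 = 1982, q_4 = 2*67 + 61 = 195.
  i=5: a_5=11, p_5 = 11*1982 + 681 = 22483, q_5 = 11*195 + 67 = 2212.

10/1, 61/6, 620/61, 681/67, 1982/195, 22483/2212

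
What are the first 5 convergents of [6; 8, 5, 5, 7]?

Using the convergent recurrence p_i = a_i*p_{i-1} + p_{i-2}, q_i = a_i*q_{i-1} + q_{i-2} with p_{-2}=0, p_{-1}=1, q_{-2}=1, q_{-1}=0:
  i=0: a_0=6, p_0 = 6*1 + 0 = 6, q_0 = 6*0 + 1 = 1.
  i=1: a_1=8, p_1 = 8*6 + 1 = 49, q_1 = 8*1 + 0 = 8.
  i=2: a_2=5, p_2 = 5*49 + 6 = 251, q_2 = 5*8 + 1 = 41.
  i=3: a_3=5, p_3 = 5*251 + 49 = 1304, q_3 = 5*41 + 8 = 213.
  i=4: a_4=7, p_4 = 7*1304 + 251 = 9379, q_4 = 7*213 + 41 = 1532.

6/1, 49/8, 251/41, 1304/213, 9379/1532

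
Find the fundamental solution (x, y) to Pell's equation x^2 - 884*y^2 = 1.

(x, y) = (1665, 56)

First expand sqrt(884) as a continued fraction. With x_i = (sqrt(884) + m_i)/d_i and (m_0, d_0) = (0, 1): a_0 = floor(sqrt(884)) = 29, since 29^2 = 841 <= 884 < 900 = 30^2.
Iterate m_{i+1} = d_i*a_i - m_i, d_{i+1} = (884 - m_{i+1}^2)/d_i, a_{i+1} = floor((a_0 + m_{i+1})/d_{i+1}):
  m_1 = 1*29 - 0 = 29, d_1 = (884 - 29^2)/1 = 43/1 = 43, a_1 = floor((29 + 29)/43) = 1.
  m_2 = 43*1 - 29 = 14, d_2 = (884 - 14^2)/43 = 688/43 = 16, a_2 = floor((29 + 14)/16) = 2.
  m_3 = 16*2 - 14 = 18, d_3 = (884 - 18^2)/16 = 560/16 = 35, a_3 = floor((29 + 18)/35) = 1.
  m_4 = 35*1 - 18 = 17, d_4 = (884 - 17^2)/35 = 595/35 = 17, a_4 = floor((29 + 17)/17) = 2.
  m_5 = 17*2 - 17 = 17, d_5 = (884 - 17^2)/17 = 595/17 = 35, a_5 = floor((29 + 17)/35) = 1.
  m_6 = 35*1 - 17 = 18, d_6 = (884 - 18^2)/35 = 560/35 = 16, a_6 = floor((29 + 18)/16) = 2.
  m_7 = 16*2 - 18 = 14, d_7 = (884 - 14^2)/16 = 688/16 = 43, a_7 = floor((29 + 14)/43) = 1.
  m_8 = 43*1 - 14 = 29, d_8 = (884 - 29^2)/43 = 43/43 = 1, a_8 = floor((29 + 29)/1) = 58.
  m_9 = 1*58 - 29 = 29, d_9 = (884 - 29^2)/1 = 43/1 = 43: (m_9, d_9) = (m_1, d_1) = (29, 43), so from here the quotients repeat a_1, ..., a_8; the period length is 8.
So sqrt(884) = [29; (1, 2, 1, 2, 1, 2, 1, 58)] with period length k = 8.
k is even, so the fundamental solution of x^2 - 884y^2 = 1 is (p_{k-1}, q_{k-1}) = (p_7, q_7); compute convergents through index 7.
Convergents (p_i = a_i*p_{i-1} + p_{i-2}, q_i = a_i*q_{i-1} + q_{i-2} with p_{-2}=0, p_{-1}=1, q_{-2}=1, q_{-1}=0):
  i=0: a_0=29, p_0 = 29*1 + 0 = 29, q_0 = 29*0 + 1 = 1.
  i=1: a_1=1, p_1 = 1*29 + 1 = 30, q_1 = 1*1 + 0 = 1.
  i=2: a_2=2, p_2 = 2*30 + 29 = 89, q_2 = 2*1 + 1 = 3.
  i=3: a_3=1, p_3 = 1*89 + 30 = 119, q_3 = 1*3 + 1 = 4.
  i=4: a_4=2, p_4 = 2*119 + 89 = 327, q_4 = 2*4 + 3 = 11.
  i=5: a_5=1, p_5 = 1*327 + 119 = 446, q_5 = 1*11 + 4 = 15.
  i=6: a_6=2, p_6 = 2*446 + 327 = 1219, q_6 = 2*15 + 11 = 41.
  i=7: a_7=1, p_7 = 1*1219 + 446 = 1665, q_7 = 1*41 + 15 = 56.
Check: 1665^2 - 884*56^2 = 2772225 - 2772224 = 1, so (x, y) = (1665, 56) solves the equation, and by the theorem it is the least positive solution.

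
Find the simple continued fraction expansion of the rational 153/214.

Run the Euclidean algorithm on 153 and 214; the successive quotients are the partial quotients a_0, a_1, ... (each step inverts the fractional part left over by the previous one):
  153 = 0*214 + 153, so a_0 = 0.
  214 = 1*153 + 61, so a_1 = 1.
  153 = 2*61 + 31, so a_2 = 2.
  61 = 1*31 + 30, so a_3 = 1.
  31 = 1*30 + 1, so a_4 = 1.
  30 = 30*1 + 0, so a_5 = 30.
The remainder reaches 0 after 6 divisions, so the expansion has 6 partial quotients, read off in order.

[0; 1, 2, 1, 1, 30]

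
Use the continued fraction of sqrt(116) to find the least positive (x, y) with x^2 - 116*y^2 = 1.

First expand sqrt(116) as a continued fraction. With x_i = (sqrt(116) + m_i)/d_i and (m_0, d_0) = (0, 1): a_0 = floor(sqrt(116)) = 10, since 10^2 = 100 <= 116 < 121 = 11^2.
Iterate m_{i+1} = d_i*a_i - m_i, d_{i+1} = (116 - m_{i+1}^2)/d_i, a_{i+1} = floor((a_0 + m_{i+1})/d_{i+1}):
  m_1 = 1*10 - 0 = 10, d_1 = (116 - 10^2)/1 = 16/1 = 16, a_1 = floor((10 + 10)/16) = 1.
  m_2 = 16*1 - 10 = 6, d_2 = (116 - 6^2)/16 = 80/16 = 5, a_2 = floor((10 + 6)/5) = 3.
  m_3 = 5*3 - 6 = 9, d_3 = (116 - 9^2)/5 = 35/5 = 7, a_3 = floor((10 + 9)/7) = 2.
  m_4 = 7*2 - 9 = 5, d_4 = (116 - 5^2)/7 = 91/7 = 13, a_4 = floor((10 + 5)/13) = 1.
  m_5 = 13*1 - 5 = 8, d_5 = (116 - 8^2)/13 = 52/13 = 4, a_5 = floor((10 + 8)/4) = 4.
  m_6 = 4*4 - 8 = 8, d_6 = (116 - 8^2)/4 = 52/4 = 13, a_6 = floor((10 + 8)/13) = 1.
  m_7 = 13*1 - 8 = 5, d_7 = (116 - 5^2)/13 = 91/13 = 7, a_7 = floor((10 + 5)/7) = 2.
  m_8 = 7*2 - 5 = 9, d_8 = (116 - 9^2)/7 = 35/7 = 5, a_8 = floor((10 + 9)/5) = 3.
  m_9 = 5*3 - 9 = 6, d_9 = (116 - 6^2)/5 = 80/5 = 16, a_9 = floor((10 + 6)/16) = 1.
  m_10 = 16*1 - 6 = 10, d_10 = (116 - 10^2)/16 = 16/16 = 1, a_10 = floor((10 + 10)/1) = 20.
  m_11 = 1*20 - 10 = 10, d_11 = (116 - 10^2)/1 = 16/1 = 16: (m_11, d_11) = (m_1, d_1) = (10, 16), so from here the quotients repeat a_1, ..., a_10; the period length is 10.
So sqrt(116) = [10; (1, 3, 2, 1, 4, 1, 2, 3, 1, 20)] with period length k = 10.
k is even, so the fundamental solution of x^2 - 116y^2 = 1 is (p_{k-1}, q_{k-1}) = (p_9, q_9); compute convergents through index 9.
Convergents (p_i = a_i*p_{i-1} + p_{i-2}, q_i = a_i*q_{i-1} + q_{i-2} with p_{-2}=0, p_{-1}=1, q_{-2}=1, q_{-1}=0):
  i=0: a_0=10, p_0 = 10*1 + 0 = 10, q_0 = 10*0 + 1 = 1.
  i=1: a_1=1, p_1 = 1*10 + 1 = 11, q_1 = 1*1 + 0 = 1.
  i=2: a_2=3, p_2 = 3*11 + 10 = 43, q_2 = 3*1 + 1 = 4.
  i=3: a_3=2, p_3 = 2*43 + 11 = 97, q_3 = 2*4 + 1 = 9.
  i=4: a_4=1, p_4 = 1*97 + 43 = 140, q_4 = 1*9 + 4 = 13.
  i=5: a_5=4, p_5 = 4*140 + 97 = 657, q_5 = 4*13 + 9 = 61.
  i=6: a_6=1, p_6 = 1*657 + 140 = 797, q_6 = 1*61 + 13 = 74.
  i=7: a_7=2, p_7 = 2*797 + 657 = 2251, q_7 = 2*74 + 61 = 209.
  i=8: a_8=3, p_8 = 3*2251 + 797 = 7550, q_8 = 3*209 + 74 = 701.
  i=9: a_9=1, p_9 = 1*7550 + 2251 = 9801, q_9 = 1*701 + 209 = 910.
Check: 9801^2 - 116*910^2 = 96059601 - 96059600 = 1, so (x, y) = (9801, 910) solves the equation, and by the theorem it is the least positive solution.

(x, y) = (9801, 910)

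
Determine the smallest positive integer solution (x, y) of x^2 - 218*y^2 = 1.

First expand sqrt(218) as a continued fraction. With x_i = (sqrt(218) + m_i)/d_i and (m_0, d_0) = (0, 1): a_0 = floor(sqrt(218)) = 14, since 14^2 = 196 <= 218 < 225 = 15^2.
Iterate m_{i+1} = d_i*a_i - m_i, d_{i+1} = (218 - m_{i+1}^2)/d_i, a_{i+1} = floor((a_0 + m_{i+1})/d_{i+1}):
  m_1 = 1*14 - 0 = 14, d_1 = (218 - 14^2)/1 = 22/1 = 22, a_1 = floor((14 + 14)/22) = 1.
  m_2 = 22*1 - 14 = 8, d_2 = (218 - 8^2)/22 = 154/22 = 7, a_2 = floor((14 + 8)/7) = 3.
  m_3 = 7*3 - 8 = 13, d_3 = (218 - 13^2)/7 = 49/7 = 7, a_3 = floor((14 + 13)/7) = 3.
  m_4 = 7*3 - 13 = 8, d_4 = (218 - 8^2)/7 = 154/7 = 22, a_4 = floor((14 + 8)/22) = 1.
  m_5 = 22*1 - 8 = 14, d_5 = (218 - 14^2)/22 = 22/22 = 1, a_5 = floor((14 + 14)/1) = 28.
  m_6 = 1*28 - 14 = 14, d_6 = (218 - 14^2)/1 = 22/1 = 22: (m_6, d_6) = (m_1, d_1) = (14, 22), so from here the quotients repeat a_1, ..., a_5; the period length is 5.
So sqrt(218) = [14; (1, 3, 3, 1, 28)] with period length k = 5.
k is odd, so (p_{k-1}, q_{k-1}) only solves x^2 - 218y^2 = -1 and the fundamental solution of x^2 - 218y^2 = 1 is (p_{2k-1}, q_{2k-1}) = (p_9, q_9); compute convergents through index 9, running through the period twice.
Convergents (p_i = a_i*p_{i-1} + p_{i-2}, q_i = a_i*q_{i-1} + q_{i-2} with p_{-2}=0, p_{-1}=1, q_{-2}=1, q_{-1}=0):
  i=0: a_0=14, p_0 = 14*1 + 0 = 14, q_0 = 14*0 + 1 = 1.
  i=1: a_1=1, p_1 = 1*14 + 1 = 15, q_1 = 1*1 + 0 = 1.
  i=2: a_2=3, p_2 = 3*15 + 14 = 59, q_2 = 3*1 + 1 = 4.
  i=3: a_3=3, p_3 = 3*59 + 15 = 192, q_3 = 3*4 + 1 = 13.
  i=4: a_4=1, p_4 = 1*192 + 59 = 251, q_4 = 1*13 + 4 = 17.
  i=5: a_5=28, p_5 = 28*251 + 192 = 7220, q_5 = 28*17 + 13 = 489.
  i=6: a_6=1, p_6 = 1*7220 + 251 = 7471, q_6 = 1*489 + 17 = 506.
  i=7: a_7=3, p_7 = 3*7471 + 7220 = 29633, q_7 = 3*506 + 489 = 2007.
  i=8: a_8=3, p_8 = 3*29633 + 7471 = 96370, q_8 = 3*2007 + 506 = 6527.
  i=9: a_9=1, p_9 = 1*96370 + 29633 = 126003, q_9 = 1*6527 + 2007 = 8534.
Indeed p_4^2 - 218*q_4^2 = 63001 - 63002 = -1, not +1.
Check: 126003^2 - 218*8534^2 = 15876756009 - 15876756008 = 1, so (x, y) = (126003, 8534) solves the equation, and by the theorem it is the least positive solution.

(x, y) = (126003, 8534)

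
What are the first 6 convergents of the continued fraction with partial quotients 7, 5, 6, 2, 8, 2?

7/1, 36/5, 223/31, 482/67, 4079/567, 8640/1201

Using the convergent recurrence p_i = a_i*p_{i-1} + p_{i-2}, q_i = a_i*q_{i-1} + q_{i-2} with p_{-2}=0, p_{-1}=1, q_{-2}=1, q_{-1}=0:
  i=0: a_0=7, p_0 = 7*1 + 0 = 7, q_0 = 7*0 + 1 = 1.
  i=1: a_1=5, p_1 = 5*7 + 1 = 36, q_1 = 5*1 + 0 = 5.
  i=2: a_2=6, p_2 = 6*36 + 7 = 223, q_2 = 6*5 + 1 = 31.
  i=3: a_3=2, p_3 = 2*223 + 36 = 482, q_3 = 2*31 + 5 = 67.
  i=4: a_4=8, p_4 = 8*482 + 223 = 4079, q_4 = 8*67 + 31 = 567.
  i=5: a_5=2, p_5 = 2*4079 + 482 = 8640, q_5 = 2*567 + 67 = 1201.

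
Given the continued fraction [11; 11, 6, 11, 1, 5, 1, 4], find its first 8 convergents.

Using the convergent recurrence p_i = a_i*p_{i-1} + p_{i-2}, q_i = a_i*q_{i-1} + q_{i-2} with p_{-2}=0, p_{-1}=1, q_{-2}=1, q_{-1}=0:
  i=0: a_0=11, p_0 = 11*1 + 0 = 11, q_0 = 11*0 + 1 = 1.
  i=1: a_1=11, p_1 = 11*11 + 1 = 122, q_1 = 11*1 + 0 = 11.
  i=2: a_2=6, p_2 = 6*122 + 11 = 743, q_2 = 6*11 + 1 = 67.
  i=3: a_3=11, p_3 = 11*743 + 122 = 8295, q_3 = 11*67 + 11 = 748.
  i=4: a_4=1, p_4 = 1*8295 + 743 = 9038, q_4 = 1*748 + 67 = 815.
  i=5: a_5=5, p_5 = 5*9038 + 8295 = 53485, q_5 = 5*815 + 748 = 4823.
  i=6: a_6=1, p_6 = 1*53485 + 9038 = 62523, q_6 = 1*4823 + 815 = 5638.
  i=7: a_7=4, p_7 = 4*62523 + 53485 = 303577, q_7 = 4*5638 + 4823 = 27375.

11/1, 122/11, 743/67, 8295/748, 9038/815, 53485/4823, 62523/5638, 303577/27375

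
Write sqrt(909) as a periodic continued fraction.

[30; (6, 1, 2, 6, 2, 1, 6, 60)]

Write x_i = (sqrt(909) + m_i)/d_i with (m_0, d_0) = (0, 1). a_0 = floor(sqrt(909)) = 30, since 30^2 = 900 <= 909 < 961 = 31^2.
Iterate m_{i+1} = d_i*a_i - m_i, d_{i+1} = (909 - m_{i+1}^2)/d_i, a_{i+1} = floor((a_0 + m_{i+1})/d_{i+1}):
  m_1 = 1*30 - 0 = 30, d_1 = (909 - 30^2)/1 = 9/1 = 9, a_1 = floor((30 + 30)/9) = 6.
  m_2 = 9*6 - 30 = 24, d_2 = (909 - 24^2)/9 = 333/9 = 37, a_2 = floor((30 + 24)/37) = 1.
  m_3 = 37*1 - 24 = 13, d_3 = (909 - 13^2)/37 = 740/37 = 20, a_3 = floor((30 + 13)/20) = 2.
  m_4 = 20*2 - 13 = 27, d_4 = (909 - 27^2)/20 = 180/20 = 9, a_4 = floor((30 + 27)/9) = 6.
  m_5 = 9*6 - 27 = 27, d_5 = (909 - 27^2)/9 = 180/9 = 20, a_5 = floor((30 + 27)/20) = 2.
  m_6 = 20*2 - 27 = 13, d_6 = (909 - 13^2)/20 = 740/20 = 37, a_6 = floor((30 + 13)/37) = 1.
  m_7 = 37*1 - 13 = 24, d_7 = (909 - 24^2)/37 = 333/37 = 9, a_7 = floor((30 + 24)/9) = 6.
  m_8 = 9*6 - 24 = 30, d_8 = (909 - 30^2)/9 = 9/9 = 1, a_8 = floor((30 + 30)/1) = 60.
  m_9 = 1*60 - 30 = 30, d_9 = (909 - 30^2)/1 = 9/1 = 9: (m_9, d_9) = (m_1, d_1) = (30, 9), so from here the quotients repeat a_1, ..., a_8; the period length is 8.
Hence the expansion of sqrt(909) is a_0 = 30 followed by the repeating block 6, 1, 2, 6, 2, 1, 6, 60 (period 8).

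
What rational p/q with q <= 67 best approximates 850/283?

Expand x = 850/283 as a continued fraction with the Euclidean algorithm:
  850 = 3*283 + 1, so a_0 = 3.
  283 = 283*1 + 0, so a_1 = 283.
so x = [3; 283].
Convergents (p_i = a_i*p_{i-1} + p_{i-2}, q_i = a_i*q_{i-1} + q_{i-2} with p_{-2}=0, p_{-1}=1, q_{-2}=1, q_{-1}=0), until the denominator exceeds 67:
  i=0: a_0=3, p_0 = 3*1 + 0 = 3, q_0 = 3*0 + 1 = 1.
  i=1: a_1=283, p_1 = 283*3 + 1 = 850, q_1 = 283*1 + 0 = 283.
q_1 = 283 > 67, so the last convergent with denominator <= 67 is p_0/q_0 = 3/1.
The closest fraction with denominator <= 67 is either p_0/q_0 or the intermediate fraction (k*p_0 + p_{-1})/(k*q_0 + q_{-1}) with the largest k >= 1 whose denominator stays <= 67; these approach x as k grows, and every other convergent or intermediate fraction in range is farther away.
Largest k: floor((67 - q_{-1})/q_0) = floor((67 - 0)/1) = 67 (using the seeds p_{-1} = 1, q_{-1} = 0).
That gives (67*3 + 1)/(67*1 + 0) = 202/67.
Compare the errors: |x - 3/1| = |850*1 - 3*283|/(283*1) = 1/283, and |x - 202/67| = |850*67 - 202*283|/(283*67) = 216/18961.
Cross-multiplying, 1*18961 = 18961 < 61128 = 216*283, so 1/283 is smaller: the convergent 3/1 is closer to x than 202/67.

3/1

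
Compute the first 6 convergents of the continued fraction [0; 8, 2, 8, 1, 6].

Using the convergent recurrence p_i = a_i*p_{i-1} + p_{i-2}, q_i = a_i*q_{i-1} + q_{i-2} with p_{-2}=0, p_{-1}=1, q_{-2}=1, q_{-1}=0:
  i=0: a_0=0, p_0 = 0*1 + 0 = 0, q_0 = 0*0 + 1 = 1.
  i=1: a_1=8, p_1 = 8*0 + 1 = 1, q_1 = 8*1 + 0 = 8.
  i=2: a_2=2, p_2 = 2*1 + 0 = 2, q_2 = 2*8 + 1 = 17.
  i=3: a_3=8, p_3 = 8*2 + 1 = 17, q_3 = 8*17 + 8 = 144.
  i=4: a_4=1, p_4 = 1*17 + 2 = 19, q_4 = 1*144 + 17 = 161.
  i=5: a_5=6, p_5 = 6*19 + 17 = 131, q_5 = 6*161 + 144 = 1110.

0/1, 1/8, 2/17, 17/144, 19/161, 131/1110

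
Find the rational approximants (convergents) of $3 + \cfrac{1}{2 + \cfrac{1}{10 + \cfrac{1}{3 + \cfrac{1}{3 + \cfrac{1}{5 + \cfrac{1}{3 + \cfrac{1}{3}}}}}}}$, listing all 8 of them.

3/1, 7/2, 73/21, 226/65, 751/216, 3981/1145, 12694/3651, 42063/12098

Using the convergent recurrence p_i = a_i*p_{i-1} + p_{i-2}, q_i = a_i*q_{i-1} + q_{i-2} with p_{-2}=0, p_{-1}=1, q_{-2}=1, q_{-1}=0:
  i=0: a_0=3, p_0 = 3*1 + 0 = 3, q_0 = 3*0 + 1 = 1.
  i=1: a_1=2, p_1 = 2*3 + 1 = 7, q_1 = 2*1 + 0 = 2.
  i=2: a_2=10, p_2 = 10*7 + 3 = 73, q_2 = 10*2 + 1 = 21.
  i=3: a_3=3, p_3 = 3*73 + 7 = 226, q_3 = 3*21 + 2 = 65.
  i=4: a_4=3, p_4 = 3*226 + 73 = 751, q_4 = 3*65 + 21 = 216.
  i=5: a_5=5, p_5 = 5*751 + 226 = 3981, q_5 = 5*216 + 65 = 1145.
  i=6: a_6=3, p_6 = 3*3981 + 751 = 12694, q_6 = 3*1145 + 216 = 3651.
  i=7: a_7=3, p_7 = 3*12694 + 3981 = 42063, q_7 = 3*3651 + 1145 = 12098.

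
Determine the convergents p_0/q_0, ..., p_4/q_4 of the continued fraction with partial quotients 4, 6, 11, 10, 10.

4/1, 25/6, 279/67, 2815/676, 28429/6827

Using the convergent recurrence p_i = a_i*p_{i-1} + p_{i-2}, q_i = a_i*q_{i-1} + q_{i-2} with p_{-2}=0, p_{-1}=1, q_{-2}=1, q_{-1}=0:
  i=0: a_0=4, p_0 = 4*1 + 0 = 4, q_0 = 4*0 + 1 = 1.
  i=1: a_1=6, p_1 = 6*4 + 1 = 25, q_1 = 6*1 + 0 = 6.
  i=2: a_2=11, p_2 = 11*25 + 4 = 279, q_2 = 11*6 + 1 = 67.
  i=3: a_3=10, p_3 = 10*279 + 25 = 2815, q_3 = 10*67 + 6 = 676.
  i=4: a_4=10, p_4 = 10*2815 + 279 = 28429, q_4 = 10*676 + 67 = 6827.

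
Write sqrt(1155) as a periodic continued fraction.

Write x_i = (sqrt(1155) + m_i)/d_i with (m_0, d_0) = (0, 1). a_0 = floor(sqrt(1155)) = 33, since 33^2 = 1089 <= 1155 < 1156 = 34^2.
Iterate m_{i+1} = d_i*a_i - m_i, d_{i+1} = (1155 - m_{i+1}^2)/d_i, a_{i+1} = floor((a_0 + m_{i+1})/d_{i+1}):
  m_1 = 1*33 - 0 = 33, d_1 = (1155 - 33^2)/1 = 66/1 = 66, a_1 = floor((33 + 33)/66) = 1.
  m_2 = 66*1 - 33 = 33, d_2 = (1155 - 33^2)/66 = 66/66 = 1, a_2 = floor((33 + 33)/1) = 66.
  m_3 = 1*66 - 33 = 33, d_3 = (1155 - 33^2)/1 = 66/1 = 66: (m_3, d_3) = (m_1, d_1) = (33, 66), so from here the quotients repeat a_1, a_2; the period length is 2.
Hence the expansion of sqrt(1155) is a_0 = 33 followed by the repeating block 1, 66 (period 2).

[33; (1, 66)]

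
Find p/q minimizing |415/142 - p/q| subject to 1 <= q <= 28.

Expand x = 415/142 as a continued fraction with the Euclidean algorithm:
  415 = 2*142 + 131, so a_0 = 2.
  142 = 1*131 + 11, so a_1 = 1.
  131 = 11*11 + 10, so a_2 = 11.
  11 = 1*10 + 1, so a_3 = 1.
  10 = 10*1 + 0, so a_4 = 10.
so x = [2; 1, 11, 1, 10].
Convergents (p_i = a_i*p_{i-1} + p_{i-2}, q_i = a_i*q_{i-1} + q_{i-2} with p_{-2}=0, p_{-1}=1, q_{-2}=1, q_{-1}=0), until the denominator exceeds 28:
  i=0: a_0=2, p_0 = 2*1 + 0 = 2, q_0 = 2*0 + 1 = 1.
  i=1: a_1=1, p_1 = 1*2 + 1 = 3, q_1 = 1*1 + 0 = 1.
  i=2: a_2=11, p_2 = 11*3 + 2 = 35, q_2 = 11*1 + 1 = 12.
  i=3: a_3=1, p_3 = 1*35 + 3 = 38, q_3 = 1*12 + 1 = 13.
  i=4: a_4=10, p_4 = 10*38 + 35 = 415, q_4 = 10*13 + 12 = 142.
q_4 = 142 > 28, so the last convergent with denominator <= 28 is p_3/q_3 = 38/13.
The closest fraction with denominator <= 28 is either p_3/q_3 or the intermediate fraction (k*p_3 + p_2)/(k*q_3 + q_2) with the largest k >= 1 whose denominator stays <= 28; these approach x as k grows, and every other convergent or intermediate fraction in range is farther away.
Largest k: floor((28 - q_2)/q_3) = floor((28 - 12)/13) = 1.
That gives (1*38 + 35)/(1*13 + 12) = 73/25.
Compare the errors: |x - 38/13| = |415*13 - 38*142|/(142*13) = 1/1846, and |x - 73/25| = |415*25 - 73*142|/(142*25) = 9/3550.
Cross-multiplying, 1*3550 = 3550 < 16614 = 9*1846, so 1/1846 is smaller: the convergent 38/13 is closer to x than 73/25.

38/13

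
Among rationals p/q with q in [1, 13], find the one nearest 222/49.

59/13

Expand x = 222/49 as a continued fraction with the Euclidean algorithm:
  222 = 4*49 + 26, so a_0 = 4.
  49 = 1*26 + 23, so a_1 = 1.
  26 = 1*23 + 3, so a_2 = 1.
  23 = 7*3 + 2, so a_3 = 7.
  3 = 1*2 + 1, so a_4 = 1.
  2 = 2*1 + 0, so a_5 = 2.
so x = [4; 1, 1, 7, 1, 2].
Convergents (p_i = a_i*p_{i-1} + p_{i-2}, q_i = a_i*q_{i-1} + q_{i-2} with p_{-2}=0, p_{-1}=1, q_{-2}=1, q_{-1}=0), until the denominator exceeds 13:
  i=0: a_0=4, p_0 = 4*1 + 0 = 4, q_0 = 4*0 + 1 = 1.
  i=1: a_1=1, p_1 = 1*4 + 1 = 5, q_1 = 1*1 + 0 = 1.
  i=2: a_2=1, p_2 = 1*5 + 4 = 9, q_2 = 1*1 + 1 = 2.
  i=3: a_3=7, p_3 = 7*9 + 5 = 68, q_3 = 7*2 + 1 = 15.
q_3 = 15 > 13, so the last convergent with denominator <= 13 is p_2/q_2 = 9/2.
The closest fraction with denominator <= 13 is either p_2/q_2 or the intermediate fraction (k*p_2 + p_1)/(k*q_2 + q_1) with the largest k >= 1 whose denominator stays <= 13; these approach x as k grows, and every other convergent or intermediate fraction in range is farther away.
Largest k: floor((13 - q_1)/q_2) = floor((13 - 1)/2) = 6.
That gives (6*9 + 5)/(6*2 + 1) = 59/13.
Compare the errors: |x - 9/2| = |222*2 - 9*49|/(49*2) = 3/98, and |x - 59/13| = |222*13 - 59*49|/(49*13) = 5/637.
Cross-multiplying, 5*98 = 490 < 1911 = 3*637, so 5/637 is smaller: the intermediate fraction 59/13 is closer to x than 9/2.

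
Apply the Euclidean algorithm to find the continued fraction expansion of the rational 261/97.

Run the Euclidean algorithm on 261 and 97; the successive quotients are the partial quotients a_0, a_1, ... (each step inverts the fractional part left over by the previous one):
  261 = 2*97 + 67, so a_0 = 2.
  97 = 1*67 + 30, so a_1 = 1.
  67 = 2*30 + 7, so a_2 = 2.
  30 = 4*7 + 2, so a_3 = 4.
  7 = 3*2 + 1, so a_4 = 3.
  2 = 2*1 + 0, so a_5 = 2.
The remainder reaches 0 after 6 divisions, so the expansion has 6 partial quotients, read off in order.

[2; 1, 2, 4, 3, 2]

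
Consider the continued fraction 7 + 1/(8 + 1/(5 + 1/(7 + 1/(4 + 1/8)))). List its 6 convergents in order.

7/1, 57/8, 292/41, 2101/295, 8696/1221, 71669/10063

Using the convergent recurrence p_i = a_i*p_{i-1} + p_{i-2}, q_i = a_i*q_{i-1} + q_{i-2} with p_{-2}=0, p_{-1}=1, q_{-2}=1, q_{-1}=0:
  i=0: a_0=7, p_0 = 7*1 + 0 = 7, q_0 = 7*0 + 1 = 1.
  i=1: a_1=8, p_1 = 8*7 + 1 = 57, q_1 = 8*1 + 0 = 8.
  i=2: a_2=5, p_2 = 5*57 + 7 = 292, q_2 = 5*8 + 1 = 41.
  i=3: a_3=7, p_3 = 7*292 + 57 = 2101, q_3 = 7*41 + 8 = 295.
  i=4: a_4=4, p_4 = 4*2101 + 292 = 8696, q_4 = 4*295 + 41 = 1221.
  i=5: a_5=8, p_5 = 8*8696 + 2101 = 71669, q_5 = 8*1221 + 295 = 10063.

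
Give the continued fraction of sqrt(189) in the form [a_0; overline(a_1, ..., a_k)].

[13; overline(1, 2, 1, 26)]

Write x_i = (sqrt(189) + m_i)/d_i with (m_0, d_0) = (0, 1). a_0 = floor(sqrt(189)) = 13, since 13^2 = 169 <= 189 < 196 = 14^2.
Iterate m_{i+1} = d_i*a_i - m_i, d_{i+1} = (189 - m_{i+1}^2)/d_i, a_{i+1} = floor((a_0 + m_{i+1})/d_{i+1}):
  m_1 = 1*13 - 0 = 13, d_1 = (189 - 13^2)/1 = 20/1 = 20, a_1 = floor((13 + 13)/20) = 1.
  m_2 = 20*1 - 13 = 7, d_2 = (189 - 7^2)/20 = 140/20 = 7, a_2 = floor((13 + 7)/7) = 2.
  m_3 = 7*2 - 7 = 7, d_3 = (189 - 7^2)/7 = 140/7 = 20, a_3 = floor((13 + 7)/20) = 1.
  m_4 = 20*1 - 7 = 13, d_4 = (189 - 13^2)/20 = 20/20 = 1, a_4 = floor((13 + 13)/1) = 26.
  m_5 = 1*26 - 13 = 13, d_5 = (189 - 13^2)/1 = 20/1 = 20: (m_5, d_5) = (m_1, d_1) = (13, 20), so from here the quotients repeat a_1, ..., a_4; the period length is 4.
Hence the expansion of sqrt(189) is a_0 = 13 followed by the repeating block 1, 2, 1, 26 (period 4).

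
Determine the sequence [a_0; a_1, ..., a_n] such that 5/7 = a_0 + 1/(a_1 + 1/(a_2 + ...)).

[0; 1, 2, 2]

Run the Euclidean algorithm on 5 and 7; the successive quotients are the partial quotients a_0, a_1, ... (each step inverts the fractional part left over by the previous one):
  5 = 0*7 + 5, so a_0 = 0.
  7 = 1*5 + 2, so a_1 = 1.
  5 = 2*2 + 1, so a_2 = 2.
  2 = 2*1 + 0, so a_3 = 2.
The remainder reaches 0 after 4 divisions, so the expansion has 4 partial quotients, read off in order.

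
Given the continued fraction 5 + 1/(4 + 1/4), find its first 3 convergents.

Using the convergent recurrence p_i = a_i*p_{i-1} + p_{i-2}, q_i = a_i*q_{i-1} + q_{i-2} with p_{-2}=0, p_{-1}=1, q_{-2}=1, q_{-1}=0:
  i=0: a_0=5, p_0 = 5*1 + 0 = 5, q_0 = 5*0 + 1 = 1.
  i=1: a_1=4, p_1 = 4*5 + 1 = 21, q_1 = 4*1 + 0 = 4.
  i=2: a_2=4, p_2 = 4*21 + 5 = 89, q_2 = 4*4 + 1 = 17.

5/1, 21/4, 89/17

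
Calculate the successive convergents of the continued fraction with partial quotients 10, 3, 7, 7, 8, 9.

10/1, 31/3, 227/22, 1620/157, 13187/1278, 120303/11659

Using the convergent recurrence p_i = a_i*p_{i-1} + p_{i-2}, q_i = a_i*q_{i-1} + q_{i-2} with p_{-2}=0, p_{-1}=1, q_{-2}=1, q_{-1}=0:
  i=0: a_0=10, p_0 = 10*1 + 0 = 10, q_0 = 10*0 + 1 = 1.
  i=1: a_1=3, p_1 = 3*10 + 1 = 31, q_1 = 3*1 + 0 = 3.
  i=2: a_2=7, p_2 = 7*31 + 10 = 227, q_2 = 7*3 + 1 = 22.
  i=3: a_3=7, p_3 = 7*227 + 31 = 1620, q_3 = 7*22 + 3 = 157.
  i=4: a_4=8, p_4 = 8*1620 + 227 = 13187, q_4 = 8*157 + 22 = 1278.
  i=5: a_5=9, p_5 = 9*13187 + 1620 = 120303, q_5 = 9*1278 + 157 = 11659.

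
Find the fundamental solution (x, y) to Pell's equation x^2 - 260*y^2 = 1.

First expand sqrt(260) as a continued fraction. With x_i = (sqrt(260) + m_i)/d_i and (m_0, d_0) = (0, 1): a_0 = floor(sqrt(260)) = 16, since 16^2 = 256 <= 260 < 289 = 17^2.
Iterate m_{i+1} = d_i*a_i - m_i, d_{i+1} = (260 - m_{i+1}^2)/d_i, a_{i+1} = floor((a_0 + m_{i+1})/d_{i+1}):
  m_1 = 1*16 - 0 = 16, d_1 = (260 - 16^2)/1 = 4/1 = 4, a_1 = floor((16 + 16)/4) = 8.
  m_2 = 4*8 - 16 = 16, d_2 = (260 - 16^2)/4 = 4/4 = 1, a_2 = floor((16 + 16)/1) = 32.
  m_3 = 1*32 - 16 = 16, d_3 = (260 - 16^2)/1 = 4/1 = 4: (m_3, d_3) = (m_1, d_1) = (16, 4), so from here the quotients repeat a_1, a_2; the period length is 2.
So sqrt(260) = [16; (8, 32)] with period length k = 2.
k is even, so the fundamental solution of x^2 - 260y^2 = 1 is (p_{k-1}, q_{k-1}) = (p_1, q_1); compute convergents through index 1.
Convergents (p_i = a_i*p_{i-1} + p_{i-2}, q_i = a_i*q_{i-1} + q_{i-2} with p_{-2}=0, p_{-1}=1, q_{-2}=1, q_{-1}=0):
  i=0: a_0=16, p_0 = 16*1 + 0 = 16, q_0 = 16*0 + 1 = 1.
  i=1: a_1=8, p_1 = 8*16 + 1 = 129, q_1 = 8*1 + 0 = 8.
Check: 129^2 - 260*8^2 = 16641 - 16640 = 1, so (x, y) = (129, 8) solves the equation, and by the theorem it is the least positive solution.

(x, y) = (129, 8)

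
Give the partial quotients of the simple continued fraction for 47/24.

[1; 1, 23]

Run the Euclidean algorithm on 47 and 24; the successive quotients are the partial quotients a_0, a_1, ... (each step inverts the fractional part left over by the previous one):
  47 = 1*24 + 23, so a_0 = 1.
  24 = 1*23 + 1, so a_1 = 1.
  23 = 23*1 + 0, so a_2 = 23.
The remainder reaches 0 after 3 divisions, so the expansion has 3 partial quotients, read off in order.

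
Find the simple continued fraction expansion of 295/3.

Run the Euclidean algorithm on 295 and 3; the successive quotients are the partial quotients a_0, a_1, ... (each step inverts the fractional part left over by the previous one):
  295 = 98*3 + 1, so a_0 = 98.
  3 = 3*1 + 0, so a_1 = 3.
The remainder reaches 0 after 2 divisions, so the expansion has 2 partial quotients, read off in order.

[98; 3]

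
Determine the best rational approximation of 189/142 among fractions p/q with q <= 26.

Expand x = 189/142 as a continued fraction with the Euclidean algorithm:
  189 = 1*142 + 47, so a_0 = 1.
  142 = 3*47 + 1, so a_1 = 3.
  47 = 47*1 + 0, so a_2 = 47.
so x = [1; 3, 47].
Convergents (p_i = a_i*p_{i-1} + p_{i-2}, q_i = a_i*q_{i-1} + q_{i-2} with p_{-2}=0, p_{-1}=1, q_{-2}=1, q_{-1}=0), until the denominator exceeds 26:
  i=0: a_0=1, p_0 = 1*1 + 0 = 1, q_0 = 1*0 + 1 = 1.
  i=1: a_1=3, p_1 = 3*1 + 1 = 4, q_1 = 3*1 + 0 = 3.
  i=2: a_2=47, p_2 = 47*4 + 1 = 189, q_2 = 47*3 + 1 = 142.
q_2 = 142 > 26, so the last convergent with denominator <= 26 is p_1/q_1 = 4/3.
The closest fraction with denominator <= 26 is either p_1/q_1 or the intermediate fraction (k*p_1 + p_0)/(k*q_1 + q_0) with the largest k >= 1 whose denominator stays <= 26; these approach x as k grows, and every other convergent or intermediate fraction in range is farther away.
Largest k: floor((26 - q_0)/q_1) = floor((26 - 1)/3) = 8.
That gives (8*4 + 1)/(8*3 + 1) = 33/25.
Compare the errors: |x - 4/3| = |189*3 - 4*142|/(142*3) = 1/426, and |x - 33/25| = |189*25 - 33*142|/(142*25) = 39/3550.
Cross-multiplying, 1*3550 = 3550 < 16614 = 39*426, so 1/426 is smaller: the convergent 4/3 is closer to x than 33/25.

4/3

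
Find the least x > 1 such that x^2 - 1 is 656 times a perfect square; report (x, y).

(x, y) = (2049, 80)

First expand sqrt(656) as a continued fraction. With x_i = (sqrt(656) + m_i)/d_i and (m_0, d_0) = (0, 1): a_0 = floor(sqrt(656)) = 25, since 25^2 = 625 <= 656 < 676 = 26^2.
Iterate m_{i+1} = d_i*a_i - m_i, d_{i+1} = (656 - m_{i+1}^2)/d_i, a_{i+1} = floor((a_0 + m_{i+1})/d_{i+1}):
  m_1 = 1*25 - 0 = 25, d_1 = (656 - 25^2)/1 = 31/1 = 31, a_1 = floor((25 + 25)/31) = 1.
  m_2 = 31*1 - 25 = 6, d_2 = (656 - 6^2)/31 = 620/31 = 20, a_2 = floor((25 + 6)/20) = 1.
  m_3 = 20*1 - 6 = 14, d_3 = (656 - 14^2)/20 = 460/20 = 23, a_3 = floor((25 + 14)/23) = 1.
  m_4 = 23*1 - 14 = 9, d_4 = (656 - 9^2)/23 = 575/23 = 25, a_4 = floor((25 + 9)/25) = 1.
  m_5 = 25*1 - 9 = 16, d_5 = (656 - 16^2)/25 = 400/25 = 16, a_5 = floor((25 + 16)/16) = 2.
  m_6 = 16*2 - 16 = 16, d_6 = (656 - 16^2)/16 = 400/16 = 25, a_6 = floor((25 + 16)/25) = 1.
  m_7 = 25*1 - 16 = 9, d_7 = (656 - 9^2)/25 = 575/25 = 23, a_7 = floor((25 + 9)/23) = 1.
  m_8 = 23*1 - 9 = 14, d_8 = (656 - 14^2)/23 = 460/23 = 20, a_8 = floor((25 + 14)/20) = 1.
  m_9 = 20*1 - 14 = 6, d_9 = (656 - 6^2)/20 = 620/20 = 31, a_9 = floor((25 + 6)/31) = 1.
  m_10 = 31*1 - 6 = 25, d_10 = (656 - 25^2)/31 = 31/31 = 1, a_10 = floor((25 + 25)/1) = 50.
  m_11 = 1*50 - 25 = 25, d_11 = (656 - 25^2)/1 = 31/1 = 31: (m_11, d_11) = (m_1, d_1) = (25, 31), so from here the quotients repeat a_1, ..., a_10; the period length is 10.
So sqrt(656) = [25; (1, 1, 1, 1, 2, 1, 1, 1, 1, 50)] with period length k = 10.
k is even, so the fundamental solution of x^2 - 656y^2 = 1 is (p_{k-1}, q_{k-1}) = (p_9, q_9); compute convergents through index 9.
Convergents (p_i = a_i*p_{i-1} + p_{i-2}, q_i = a_i*q_{i-1} + q_{i-2} with p_{-2}=0, p_{-1}=1, q_{-2}=1, q_{-1}=0):
  i=0: a_0=25, p_0 = 25*1 + 0 = 25, q_0 = 25*0 + 1 = 1.
  i=1: a_1=1, p_1 = 1*25 + 1 = 26, q_1 = 1*1 + 0 = 1.
  i=2: a_2=1, p_2 = 1*26 + 25 = 51, q_2 = 1*1 + 1 = 2.
  i=3: a_3=1, p_3 = 1*51 + 26 = 77, q_3 = 1*2 + 1 = 3.
  i=4: a_4=1, p_4 = 1*77 + 51 = 128, q_4 = 1*3 + 2 = 5.
  i=5: a_5=2, p_5 = 2*128 + 77 = 333, q_5 = 2*5 + 3 = 13.
  i=6: a_6=1, p_6 = 1*333 + 128 = 461, q_6 = 1*13 + 5 = 18.
  i=7: a_7=1, p_7 = 1*461 + 333 = 794, q_7 = 1*18 + 13 = 31.
  i=8: a_8=1, p_8 = 1*794 + 461 = 1255, q_8 = 1*31 + 18 = 49.
  i=9: a_9=1, p_9 = 1*1255 + 794 = 2049, q_9 = 1*49 + 31 = 80.
Check: 2049^2 - 656*80^2 = 4198401 - 4198400 = 1, so (x, y) = (2049, 80) solves the equation, and by the theorem it is the least positive solution.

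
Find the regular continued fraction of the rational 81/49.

Run the Euclidean algorithm on 81 and 49; the successive quotients are the partial quotients a_0, a_1, ... (each step inverts the fractional part left over by the previous one):
  81 = 1*49 + 32, so a_0 = 1.
  49 = 1*32 + 17, so a_1 = 1.
  32 = 1*17 + 15, so a_2 = 1.
  17 = 1*15 + 2, so a_3 = 1.
  15 = 7*2 + 1, so a_4 = 7.
  2 = 2*1 + 0, so a_5 = 2.
The remainder reaches 0 after 6 divisions, so the expansion has 6 partial quotients, read off in order.

[1; 1, 1, 1, 7, 2]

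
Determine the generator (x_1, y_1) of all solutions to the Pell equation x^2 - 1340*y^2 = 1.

(x, y) = (729631, 19932)

First expand sqrt(1340) as a continued fraction. With x_i = (sqrt(1340) + m_i)/d_i and (m_0, d_0) = (0, 1): a_0 = floor(sqrt(1340)) = 36, since 36^2 = 1296 <= 1340 < 1369 = 37^2.
Iterate m_{i+1} = d_i*a_i - m_i, d_{i+1} = (1340 - m_{i+1}^2)/d_i, a_{i+1} = floor((a_0 + m_{i+1})/d_{i+1}):
  m_1 = 1*36 - 0 = 36, d_1 = (1340 - 36^2)/1 = 44/1 = 44, a_1 = floor((36 + 36)/44) = 1.
  m_2 = 44*1 - 36 = 8, d_2 = (1340 - 8^2)/44 = 1276/44 = 29, a_2 = floor((36 + 8)/29) = 1.
  m_3 = 29*1 - 8 = 21, d_3 = (1340 - 21^2)/29 = 899/29 = 31, a_3 = floor((36 + 21)/31) = 1.
  m_4 = 31*1 - 21 = 10, d_4 = (1340 - 10^2)/31 = 1240/31 = 40, a_4 = floor((36 + 10)/40) = 1.
  m_5 = 40*1 - 10 = 30, d_5 = (1340 - 30^2)/40 = 440/40 = 11, a_5 = floor((36 + 30)/11) = 6.
  m_6 = 11*6 - 30 = 36, d_6 = (1340 - 36^2)/11 = 44/11 = 4, a_6 = floor((36 + 36)/4) = 18.
  m_7 = 4*18 - 36 = 36, d_7 = (1340 - 36^2)/4 = 44/4 = 11, a_7 = floor((36 + 36)/11) = 6.
  m_8 = 11*6 - 36 = 30, d_8 = (1340 - 30^2)/11 = 440/11 = 40, a_8 = floor((36 + 30)/40) = 1.
  m_9 = 40*1 - 30 = 10, d_9 = (1340 - 10^2)/40 = 1240/40 = 31, a_9 = floor((36 + 10)/31) = 1.
  m_10 = 31*1 - 10 = 21, d_10 = (1340 - 21^2)/31 = 899/31 = 29, a_10 = floor((36 + 21)/29) = 1.
  m_11 = 29*1 - 21 = 8, d_11 = (1340 - 8^2)/29 = 1276/29 = 44, a_11 = floor((36 + 8)/44) = 1.
  m_12 = 44*1 - 8 = 36, d_12 = (1340 - 36^2)/44 = 44/44 = 1, a_12 = floor((36 + 36)/1) = 72.
  m_13 = 1*72 - 36 = 36, d_13 = (1340 - 36^2)/1 = 44/1 = 44: (m_13, d_13) = (m_1, d_1) = (36, 44), so from here the quotients repeat a_1, ..., a_12; the period length is 12.
So sqrt(1340) = [36; (1, 1, 1, 1, 6, 18, 6, 1, 1, 1, 1, 72)] with period length k = 12.
k is even, so the fundamental solution of x^2 - 1340y^2 = 1 is (p_{k-1}, q_{k-1}) = (p_11, q_11); compute convergents through index 11.
Convergents (p_i = a_i*p_{i-1} + p_{i-2}, q_i = a_i*q_{i-1} + q_{i-2} with p_{-2}=0, p_{-1}=1, q_{-2}=1, q_{-1}=0):
  i=0: a_0=36, p_0 = 36*1 + 0 = 36, q_0 = 36*0 + 1 = 1.
  i=1: a_1=1, p_1 = 1*36 + 1 = 37, q_1 = 1*1 + 0 = 1.
  i=2: a_2=1, p_2 = 1*37 + 36 = 73, q_2 = 1*1 + 1 = 2.
  i=3: a_3=1, p_3 = 1*73 + 37 = 110, q_3 = 1*2 + 1 = 3.
  i=4: a_4=1, p_4 = 1*110 + 73 = 183, q_4 = 1*3 + 2 = 5.
  i=5: a_5=6, p_5 = 6*183 + 110 = 1208, q_5 = 6*5 + 3 = 33.
  i=6: a_6=18, p_6 = 18*1208 + 183 = 21927, q_6 = 18*33 + 5 = 599.
  i=7: a_7=6, p_7 = 6*21927 + 1208 = 132770, q_7 = 6*599 + 33 = 3627.
  i=8: a_8=1, p_8 = 1*132770 + 21927 = 154697, q_8 = 1*3627 + 599 = 4226.
  i=9: a_9=1, p_9 = 1*154697 + 132770 = 287467, q_9 = 1*4226 + 3627 = 7853.
  i=10: a_10=1, p_10 = 1*287467 + 154697 = 442164, q_10 = 1*7853 + 4226 = 12079.
  i=11: a_11=1, p_11 = 1*442164 + 287467 = 729631, q_11 = 1*12079 + 7853 = 19932.
Check: 729631^2 - 1340*19932^2 = 532361396161 - 532361396160 = 1, so (x, y) = (729631, 19932) solves the equation, and by the theorem it is the least positive solution.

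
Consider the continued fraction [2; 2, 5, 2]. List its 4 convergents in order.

2/1, 5/2, 27/11, 59/24

Using the convergent recurrence p_i = a_i*p_{i-1} + p_{i-2}, q_i = a_i*q_{i-1} + q_{i-2} with p_{-2}=0, p_{-1}=1, q_{-2}=1, q_{-1}=0:
  i=0: a_0=2, p_0 = 2*1 + 0 = 2, q_0 = 2*0 + 1 = 1.
  i=1: a_1=2, p_1 = 2*2 + 1 = 5, q_1 = 2*1 + 0 = 2.
  i=2: a_2=5, p_2 = 5*5 + 2 = 27, q_2 = 5*2 + 1 = 11.
  i=3: a_3=2, p_3 = 2*27 + 5 = 59, q_3 = 2*11 + 2 = 24.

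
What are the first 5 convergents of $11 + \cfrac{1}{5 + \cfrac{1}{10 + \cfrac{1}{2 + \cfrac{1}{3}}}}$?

Using the convergent recurrence p_i = a_i*p_{i-1} + p_{i-2}, q_i = a_i*q_{i-1} + q_{i-2} with p_{-2}=0, p_{-1}=1, q_{-2}=1, q_{-1}=0:
  i=0: a_0=11, p_0 = 11*1 + 0 = 11, q_0 = 11*0 + 1 = 1.
  i=1: a_1=5, p_1 = 5*11 + 1 = 56, q_1 = 5*1 + 0 = 5.
  i=2: a_2=10, p_2 = 10*56 + 11 = 571, q_2 = 10*5 + 1 = 51.
  i=3: a_3=2, p_3 = 2*571 + 56 = 1198, q_3 = 2*51 + 5 = 107.
  i=4: a_4=3, p_4 = 3*1198 + 571 = 4165, q_4 = 3*107 + 51 = 372.

11/1, 56/5, 571/51, 1198/107, 4165/372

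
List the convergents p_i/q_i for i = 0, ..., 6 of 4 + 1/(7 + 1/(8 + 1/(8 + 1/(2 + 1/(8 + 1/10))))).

Using the convergent recurrence p_i = a_i*p_{i-1} + p_{i-2}, q_i = a_i*q_{i-1} + q_{i-2} with p_{-2}=0, p_{-1}=1, q_{-2}=1, q_{-1}=0:
  i=0: a_0=4, p_0 = 4*1 + 0 = 4, q_0 = 4*0 + 1 = 1.
  i=1: a_1=7, p_1 = 7*4 + 1 = 29, q_1 = 7*1 + 0 = 7.
  i=2: a_2=8, p_2 = 8*29 + 4 = 236, q_2 = 8*7 + 1 = 57.
  i=3: a_3=8, p_3 = 8*236 + 29 = 1917, q_3 = 8*57 + 7 = 463.
  i=4: a_4=2, p_4 = 2*1917 + 236 = 4070, q_4 = 2*463 + 57 = 983.
  i=5: a_5=8, p_5 = 8*4070 + 1917 = 34477, q_5 = 8*983 + 463 = 8327.
  i=6: a_6=10, p_6 = 10*34477 + 4070 = 348840, q_6 = 10*8327 + 983 = 84253.

4/1, 29/7, 236/57, 1917/463, 4070/983, 34477/8327, 348840/84253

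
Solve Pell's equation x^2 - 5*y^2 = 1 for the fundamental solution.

(x, y) = (9, 4)

First expand sqrt(5) as a continued fraction. With x_i = (sqrt(5) + m_i)/d_i and (m_0, d_0) = (0, 1): a_0 = floor(sqrt(5)) = 2, since 2^2 = 4 <= 5 < 9 = 3^2.
Iterate m_{i+1} = d_i*a_i - m_i, d_{i+1} = (5 - m_{i+1}^2)/d_i, a_{i+1} = floor((a_0 + m_{i+1})/d_{i+1}):
  m_1 = 1*2 - 0 = 2, d_1 = (5 - 2^2)/1 = 1/1 = 1, a_1 = floor((2 + 2)/1) = 4.
  m_2 = 1*4 - 2 = 2, d_2 = (5 - 2^2)/1 = 1/1 = 1: (m_2, d_2) = (m_1, d_1) = (2, 1), so from here the quotient a_1 repeats; the period length is 1.
So sqrt(5) = [2; (4)] with period length k = 1.
k is odd, so (p_{k-1}, q_{k-1}) only solves x^2 - 5y^2 = -1 and the fundamental solution of x^2 - 5y^2 = 1 is (p_{2k-1}, q_{2k-1}) = (p_1, q_1); compute convergents through index 1, running through the period twice.
Convergents (p_i = a_i*p_{i-1} + p_{i-2}, q_i = a_i*q_{i-1} + q_{i-2} with p_{-2}=0, p_{-1}=1, q_{-2}=1, q_{-1}=0):
  i=0: a_0=2, p_0 = 2*1 + 0 = 2, q_0 = 2*0 + 1 = 1.
  i=1: a_1=4, p_1 = 4*2 + 1 = 9, q_1 = 4*1 + 0 = 4.
Indeed p_0^2 - 5*q_0^2 = 4 - 5 = -1, not +1.
Check: 9^2 - 5*4^2 = 81 - 80 = 1, so (x, y) = (9, 4) solves the equation, and by the theorem it is the least positive solution.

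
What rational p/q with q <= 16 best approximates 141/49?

Expand x = 141/49 as a continued fraction with the Euclidean algorithm:
  141 = 2*49 + 43, so a_0 = 2.
  49 = 1*43 + 6, so a_1 = 1.
  43 = 7*6 + 1, so a_2 = 7.
  6 = 6*1 + 0, so a_3 = 6.
so x = [2; 1, 7, 6].
Convergents (p_i = a_i*p_{i-1} + p_{i-2}, q_i = a_i*q_{i-1} + q_{i-2} with p_{-2}=0, p_{-1}=1, q_{-2}=1, q_{-1}=0), until the denominator exceeds 16:
  i=0: a_0=2, p_0 = 2*1 + 0 = 2, q_0 = 2*0 + 1 = 1.
  i=1: a_1=1, p_1 = 1*2 + 1 = 3, q_1 = 1*1 + 0 = 1.
  i=2: a_2=7, p_2 = 7*3 + 2 = 23, q_2 = 7*1 + 1 = 8.
  i=3: a_3=6, p_3 = 6*23 + 3 = 141, q_3 = 6*8 + 1 = 49.
q_3 = 49 > 16, so the last convergent with denominator <= 16 is p_2/q_2 = 23/8.
The closest fraction with denominator <= 16 is either p_2/q_2 or the intermediate fraction (k*p_2 + p_1)/(k*q_2 + q_1) with the largest k >= 1 whose denominator stays <= 16; these approach x as k grows, and every other convergent or intermediate fraction in range is farther away.
Largest k: floor((16 - q_1)/q_2) = floor((16 - 1)/8) = 1.
That gives (1*23 + 3)/(1*8 + 1) = 26/9.
Compare the errors: |x - 23/8| = |141*8 - 23*49|/(49*8) = 1/392, and |x - 26/9| = |141*9 - 26*49|/(49*9) = 5/441.
Cross-multiplying, 1*441 = 441 < 1960 = 5*392, so 1/392 is smaller: the convergent 23/8 is closer to x than 26/9.

23/8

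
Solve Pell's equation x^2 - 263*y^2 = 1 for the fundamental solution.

First expand sqrt(263) as a continued fraction. With x_i = (sqrt(263) + m_i)/d_i and (m_0, d_0) = (0, 1): a_0 = floor(sqrt(263)) = 16, since 16^2 = 256 <= 263 < 289 = 17^2.
Iterate m_{i+1} = d_i*a_i - m_i, d_{i+1} = (263 - m_{i+1}^2)/d_i, a_{i+1} = floor((a_0 + m_{i+1})/d_{i+1}):
  m_1 = 1*16 - 0 = 16, d_1 = (263 - 16^2)/1 = 7/1 = 7, a_1 = floor((16 + 16)/7) = 4.
  m_2 = 7*4 - 16 = 12, d_2 = (263 - 12^2)/7 = 119/7 = 17, a_2 = floor((16 + 12)/17) = 1.
  m_3 = 17*1 - 12 = 5, d_3 = (263 - 5^2)/17 = 238/17 = 14, a_3 = floor((16 + 5)/14) = 1.
  m_4 = 14*1 - 5 = 9, d_4 = (263 - 9^2)/14 = 182/14 = 13, a_4 = floor((16 + 9)/13) = 1.
  m_5 = 13*1 - 9 = 4, d_5 = (263 - 4^2)/13 = 247/13 = 19, a_5 = floor((16 + 4)/19) = 1.
  m_6 = 19*1 - 4 = 15, d_6 = (263 - 15^2)/19 = 38/19 = 2, a_6 = floor((16 + 15)/2) = 15.
  m_7 = 2*15 - 15 = 15, d_7 = (263 - 15^2)/2 = 38/2 = 19, a_7 = floor((16 + 15)/19) = 1.
  m_8 = 19*1 - 15 = 4, d_8 = (263 - 4^2)/19 = 247/19 = 13, a_8 = floor((16 + 4)/13) = 1.
  m_9 = 13*1 - 4 = 9, d_9 = (263 - 9^2)/13 = 182/13 = 14, a_9 = floor((16 + 9)/14) = 1.
  m_10 = 14*1 - 9 = 5, d_10 = (263 - 5^2)/14 = 238/14 = 17, a_10 = floor((16 + 5)/17) = 1.
  m_11 = 17*1 - 5 = 12, d_11 = (263 - 12^2)/17 = 119/17 = 7, a_11 = floor((16 + 12)/7) = 4.
  m_12 = 7*4 - 12 = 16, d_12 = (263 - 16^2)/7 = 7/7 = 1, a_12 = floor((16 + 16)/1) = 32.
  m_13 = 1*32 - 16 = 16, d_13 = (263 - 16^2)/1 = 7/1 = 7: (m_13, d_13) = (m_1, d_1) = (16, 7), so from here the quotients repeat a_1, ..., a_12; the period length is 12.
So sqrt(263) = [16; (4, 1, 1, 1, 1, 15, 1, 1, 1, 1, 4, 32)] with period length k = 12.
k is even, so the fundamental solution of x^2 - 263y^2 = 1 is (p_{k-1}, q_{k-1}) = (p_11, q_11); compute convergents through index 11.
Convergents (p_i = a_i*p_{i-1} + p_{i-2}, q_i = a_i*q_{i-1} + q_{i-2} with p_{-2}=0, p_{-1}=1, q_{-2}=1, q_{-1}=0):
  i=0: a_0=16, p_0 = 16*1 + 0 = 16, q_0 = 16*0 + 1 = 1.
  i=1: a_1=4, p_1 = 4*16 + 1 = 65, q_1 = 4*1 + 0 = 4.
  i=2: a_2=1, p_2 = 1*65 + 16 = 81, q_2 = 1*4 + 1 = 5.
  i=3: a_3=1, p_3 = 1*81 + 65 = 146, q_3 = 1*5 + 4 = 9.
  i=4: a_4=1, p_4 = 1*146 + 81 = 227, q_4 = 1*9 + 5 = 14.
  i=5: a_5=1, p_5 = 1*227 + 146 = 373, q_5 = 1*14 + 9 = 23.
  i=6: a_6=15, p_6 = 15*373 + 227 = 5822, q_6 = 15*23 + 14 = 359.
  i=7: a_7=1, p_7 = 1*5822 + 373 = 6195, q_7 = 1*359 + 23 = 382.
  i=8: a_8=1, p_8 = 1*6195 + 5822 = 12017, q_8 = 1*382 + 359 = 741.
  i=9: a_9=1, p_9 = 1*12017 + 6195 = 18212, q_9 = 1*741 + 382 = 1123.
  i=10: a_10=1, p_10 = 1*18212 + 12017 = 30229, q_10 = 1*1123 + 741 = 1864.
  i=11: a_11=4, p_11 = 4*30229 + 18212 = 139128, q_11 = 4*1864 + 1123 = 8579.
Check: 139128^2 - 263*8579^2 = 19356600384 - 19356600383 = 1, so (x, y) = (139128, 8579) solves the equation, and by the theorem it is the least positive solution.

(x, y) = (139128, 8579)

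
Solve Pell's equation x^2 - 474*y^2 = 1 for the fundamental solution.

First expand sqrt(474) as a continued fraction. With x_i = (sqrt(474) + m_i)/d_i and (m_0, d_0) = (0, 1): a_0 = floor(sqrt(474)) = 21, since 21^2 = 441 <= 474 < 484 = 22^2.
Iterate m_{i+1} = d_i*a_i - m_i, d_{i+1} = (474 - m_{i+1}^2)/d_i, a_{i+1} = floor((a_0 + m_{i+1})/d_{i+1}):
  m_1 = 1*21 - 0 = 21, d_1 = (474 - 21^2)/1 = 33/1 = 33, a_1 = floor((21 + 21)/33) = 1.
  m_2 = 33*1 - 21 = 12, d_2 = (474 - 12^2)/33 = 330/33 = 10, a_2 = floor((21 + 12)/10) = 3.
  m_3 = 10*3 - 12 = 18, d_3 = (474 - 18^2)/10 = 150/10 = 15, a_3 = floor((21 + 18)/15) = 2.
  m_4 = 15*2 - 18 = 12, d_4 = (474 - 12^2)/15 = 330/15 = 22, a_4 = floor((21 + 12)/22) = 1.
  m_5 = 22*1 - 12 = 10, d_5 = (474 - 10^2)/22 = 374/22 = 17, a_5 = floor((21 + 10)/17) = 1.
  m_6 = 17*1 - 10 = 7, d_6 = (474 - 7^2)/17 = 425/17 = 25, a_6 = floor((21 + 7)/25) = 1.
  m_7 = 25*1 - 7 = 18, d_7 = (474 - 18^2)/25 = 150/25 = 6, a_7 = floor((21 + 18)/6) = 6.
  m_8 = 6*6 - 18 = 18, d_8 = (474 - 18^2)/6 = 150/6 = 25, a_8 = floor((21 + 18)/25) = 1.
  m_9 = 25*1 - 18 = 7, d_9 = (474 - 7^2)/25 = 425/25 = 17, a_9 = floor((21 + 7)/17) = 1.
  m_10 = 17*1 - 7 = 10, d_10 = (474 - 10^2)/17 = 374/17 = 22, a_10 = floor((21 + 10)/22) = 1.
  m_11 = 22*1 - 10 = 12, d_11 = (474 - 12^2)/22 = 330/22 = 15, a_11 = floor((21 + 12)/15) = 2.
  m_12 = 15*2 - 12 = 18, d_12 = (474 - 18^2)/15 = 150/15 = 10, a_12 = floor((21 + 18)/10) = 3.
  m_13 = 10*3 - 18 = 12, d_13 = (474 - 12^2)/10 = 330/10 = 33, a_13 = floor((21 + 12)/33) = 1.
  m_14 = 33*1 - 12 = 21, d_14 = (474 - 21^2)/33 = 33/33 = 1, a_14 = floor((21 + 21)/1) = 42.
  m_15 = 1*42 - 21 = 21, d_15 = (474 - 21^2)/1 = 33/1 = 33: (m_15, d_15) = (m_1, d_1) = (21, 33), so from here the quotients repeat a_1, ..., a_14; the period length is 14.
So sqrt(474) = [21; (1, 3, 2, 1, 1, 1, 6, 1, 1, 1, 2, 3, 1, 42)] with period length k = 14.
k is even, so the fundamental solution of x^2 - 474y^2 = 1 is (p_{k-1}, q_{k-1}) = (p_13, q_13); compute convergents through index 13.
Convergents (p_i = a_i*p_{i-1} + p_{i-2}, q_i = a_i*q_{i-1} + q_{i-2} with p_{-2}=0, p_{-1}=1, q_{-2}=1, q_{-1}=0):
  i=0: a_0=21, p_0 = 21*1 + 0 = 21, q_0 = 21*0 + 1 = 1.
  i=1: a_1=1, p_1 = 1*21 + 1 = 22, q_1 = 1*1 + 0 = 1.
  i=2: a_2=3, p_2 = 3*22 + 21 = 87, q_2 = 3*1 + 1 = 4.
  i=3: a_3=2, p_3 = 2*87 + 22 = 196, q_3 = 2*4 + 1 = 9.
  i=4: a_4=1, p_4 = 1*196 + 87 = 283, q_4 = 1*9 + 4 = 13.
  i=5: a_5=1, p_5 = 1*283 + 196 = 479, q_5 = 1*13 + 9 = 22.
  i=6: a_6=1, p_6 = 1*479 + 283 = 762, q_6 = 1*22 + 13 = 35.
  i=7: a_7=6, p_7 = 6*762 + 479 = 5051, q_7 = 6*35 + 22 = 232.
  i=8: a_8=1, p_8 = 1*5051 + 762 = 5813, q_8 = 1*232 + 35 = 267.
  i=9: a_9=1, p_9 = 1*5813 + 5051 = 10864, q_9 = 1*267 + 232 = 499.
  i=10: a_10=1, p_10 = 1*10864 + 5813 = 16677, q_10 = 1*499 + 267 = 766.
  i=11: a_11=2, p_11 = 2*16677 + 10864 = 44218, q_11 = 2*766 + 499 = 2031.
  i=12: a_12=3, p_12 = 3*44218 + 16677 = 149331, q_12 = 3*2031 + 766 = 6859.
  i=13: a_13=1, p_13 = 1*149331 + 44218 = 193549, q_13 = 1*6859 + 2031 = 8890.
Check: 193549^2 - 474*8890^2 = 37461215401 - 37461215400 = 1, so (x, y) = (193549, 8890) solves the equation, and by the theorem it is the least positive solution.

(x, y) = (193549, 8890)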